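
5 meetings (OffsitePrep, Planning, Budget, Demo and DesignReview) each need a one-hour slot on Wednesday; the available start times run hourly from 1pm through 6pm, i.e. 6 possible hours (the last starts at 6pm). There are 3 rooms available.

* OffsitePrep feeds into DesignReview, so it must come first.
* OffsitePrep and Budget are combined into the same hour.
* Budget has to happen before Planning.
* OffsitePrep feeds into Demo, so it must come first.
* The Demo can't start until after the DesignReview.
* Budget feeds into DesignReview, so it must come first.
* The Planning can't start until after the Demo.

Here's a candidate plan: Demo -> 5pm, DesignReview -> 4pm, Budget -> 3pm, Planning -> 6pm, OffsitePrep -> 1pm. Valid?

OffsitePrep feeds into DesignReview, so it must come first — holds.
There are 3 rooms available — holds.
Budget feeds into DesignReview, so it must come first — holds.
OffsitePrep feeds into Demo, so it must come first — holds.
The Demo can't start until after the DesignReview — holds.
The Planning can't start until after the Demo — holds.
Budget has to happen before Planning — holds.
OffsitePrep and Budget are combined into the same hour — violated.

No. OffsitePrep and Budget are combined into the same hour is not satisfied.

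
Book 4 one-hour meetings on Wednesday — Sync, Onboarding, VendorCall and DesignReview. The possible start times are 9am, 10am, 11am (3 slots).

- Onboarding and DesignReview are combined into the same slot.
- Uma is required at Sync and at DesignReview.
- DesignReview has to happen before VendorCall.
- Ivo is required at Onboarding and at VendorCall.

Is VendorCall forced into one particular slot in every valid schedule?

No

VendorCall can be 10am (e.g. DesignReview -> 9am, Sync -> 10am, Onboarding -> 9am, VendorCall -> 10am) or 11am (e.g. VendorCall=11am, Sync=10am, Onboarding=9am, DesignReview=9am).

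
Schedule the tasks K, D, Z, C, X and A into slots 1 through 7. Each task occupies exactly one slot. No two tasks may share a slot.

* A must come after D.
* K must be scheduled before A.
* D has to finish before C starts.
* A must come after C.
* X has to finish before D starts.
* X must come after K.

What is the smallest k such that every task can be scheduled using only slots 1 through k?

6 slots

The precedence chain requires at least 5 distinct slots.
With at most 1 per slot and 6 tasks, at least 6 slots are needed.
6 works (last occupied slot: 6): for example A in 5; D in 3; Z in 6; K in 1; C in 4; X in 2.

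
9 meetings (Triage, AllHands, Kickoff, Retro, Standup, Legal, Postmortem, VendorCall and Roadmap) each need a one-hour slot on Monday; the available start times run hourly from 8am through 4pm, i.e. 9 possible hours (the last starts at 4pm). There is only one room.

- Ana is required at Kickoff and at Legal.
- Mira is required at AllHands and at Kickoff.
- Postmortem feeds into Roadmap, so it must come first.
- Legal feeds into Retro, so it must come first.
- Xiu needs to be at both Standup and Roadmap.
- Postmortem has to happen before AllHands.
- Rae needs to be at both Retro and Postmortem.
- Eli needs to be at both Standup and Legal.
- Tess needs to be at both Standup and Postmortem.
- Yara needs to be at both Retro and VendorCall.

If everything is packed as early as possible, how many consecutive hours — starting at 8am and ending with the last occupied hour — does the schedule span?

The precedence chain requires at least 2 distinct hours.
With at most 1 per hour and 9 meetings, at least 9 hours are needed.
9 works (last occupied hour: 4pm): for example Postmortem -> 8am, VendorCall -> 4pm, Retro -> 11am, AllHands -> 9am, Triage -> 1pm, Roadmap -> 12pm, Standup -> 3pm, Legal -> 10am, Kickoff -> 2pm.

9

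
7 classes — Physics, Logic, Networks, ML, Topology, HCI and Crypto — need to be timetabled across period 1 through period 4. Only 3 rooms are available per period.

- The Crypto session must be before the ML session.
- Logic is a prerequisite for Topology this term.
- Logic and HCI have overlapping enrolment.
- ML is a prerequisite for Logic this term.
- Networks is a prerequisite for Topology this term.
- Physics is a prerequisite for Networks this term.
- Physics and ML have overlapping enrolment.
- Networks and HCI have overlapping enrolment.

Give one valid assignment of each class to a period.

Networks in period 2; Logic in period 3; Physics in period 1; Topology in period 4; ML in period 2; Crypto in period 1; HCI in period 1

Checking: ML(period 2) before Logic(period 3); Physics(period 1) before Networks(period 2); Logic(period 3) before Topology(period 4); Networks(period 2) before Topology(period 4); Crypto(period 1) before ML(period 2); Physics(period 1) != ML(period 2); Logic(period 3) != HCI(period 1); Networks(period 2) != HCI(period 1); max 3 per period (cap 3).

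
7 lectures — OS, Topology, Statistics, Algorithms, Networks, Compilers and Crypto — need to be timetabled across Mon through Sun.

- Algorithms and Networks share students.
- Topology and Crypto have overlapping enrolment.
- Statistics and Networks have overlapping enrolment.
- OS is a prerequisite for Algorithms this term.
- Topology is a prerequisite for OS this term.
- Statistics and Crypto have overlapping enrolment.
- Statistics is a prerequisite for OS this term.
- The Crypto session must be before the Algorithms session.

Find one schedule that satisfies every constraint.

OS=Tue, Crypto=Tue, Statistics=Mon, Topology=Mon, Networks=Tue, Compilers=Mon, Algorithms=Wed

Checking: Topology(Mon) before OS(Tue); OS(Tue) before Algorithms(Wed); Crypto(Tue) before Algorithms(Wed); Statistics(Mon) before OS(Tue); Topology(Mon) != Crypto(Tue); Statistics(Mon) != Networks(Tue); Algorithms(Wed) != Networks(Tue); Statistics(Mon) != Crypto(Tue).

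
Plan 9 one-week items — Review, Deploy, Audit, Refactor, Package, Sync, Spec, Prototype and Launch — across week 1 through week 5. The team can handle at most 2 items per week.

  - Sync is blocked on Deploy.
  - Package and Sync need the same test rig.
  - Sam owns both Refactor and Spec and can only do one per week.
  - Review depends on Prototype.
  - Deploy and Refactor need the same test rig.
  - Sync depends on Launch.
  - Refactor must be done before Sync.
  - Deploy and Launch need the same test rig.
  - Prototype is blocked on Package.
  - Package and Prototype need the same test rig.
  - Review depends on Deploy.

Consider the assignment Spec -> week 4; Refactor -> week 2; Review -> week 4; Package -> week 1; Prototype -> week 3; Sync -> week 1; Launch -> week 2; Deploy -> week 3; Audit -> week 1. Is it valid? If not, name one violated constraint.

Deploy and Launch need the same test rig — holds.
Sync depends on Launch — violated.
Sam owns both Refactor and Spec and can only do one per week — holds.
Package and Sync need the same test rig — violated.
Refactor must be done before Sync — violated.
The team can handle at most 2 items per week — violated.
Review depends on Prototype — holds.
Deploy and Refactor need the same test rig — holds.
Prototype is blocked on Package — holds.
Review depends on Deploy — holds.
Package and Prototype need the same test rig — holds.
Sync is blocked on Deploy — violated.

No. Package and Sync need the same test rig is not satisfied.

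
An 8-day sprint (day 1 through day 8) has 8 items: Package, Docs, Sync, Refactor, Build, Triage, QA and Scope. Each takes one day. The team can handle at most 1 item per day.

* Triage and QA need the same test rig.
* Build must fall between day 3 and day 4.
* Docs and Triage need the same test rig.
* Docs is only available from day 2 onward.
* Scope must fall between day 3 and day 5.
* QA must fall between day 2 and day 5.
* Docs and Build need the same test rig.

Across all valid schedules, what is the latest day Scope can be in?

Scope is available from day 3; Scope's own window allows nothing later than day 5.
Scope at day 5 is achievable: Sync -> day 6; Triage -> day 8; Package -> day 1; Refactor -> day 7; Build -> day 3; QA -> day 2; Docs -> day 4; Scope -> day 5.

day 5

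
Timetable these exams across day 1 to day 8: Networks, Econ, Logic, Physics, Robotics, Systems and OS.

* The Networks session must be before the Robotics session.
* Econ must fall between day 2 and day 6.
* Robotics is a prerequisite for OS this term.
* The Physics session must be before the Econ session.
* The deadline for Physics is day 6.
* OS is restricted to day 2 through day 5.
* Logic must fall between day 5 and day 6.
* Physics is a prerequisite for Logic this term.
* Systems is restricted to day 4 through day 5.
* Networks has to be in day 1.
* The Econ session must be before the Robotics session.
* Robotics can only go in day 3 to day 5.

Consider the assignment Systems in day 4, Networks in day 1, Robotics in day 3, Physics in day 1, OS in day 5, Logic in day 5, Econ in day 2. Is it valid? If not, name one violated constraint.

Yes

The Physics session must be before the Econ session — holds.
Econ must fall between day 2 and day 6 — holds.
Robotics is a prerequisite for OS this term — holds.
OS is restricted to day 2 through day 5 — holds.
Systems is restricted to day 4 through day 5 — holds.
The deadline for Physics is day 6 — holds.
Networks has to be in day 1 — holds.
Logic must fall between day 5 and day 6 — holds.
Physics is a prerequisite for Logic this term — holds.
The Networks session must be before the Robotics session — holds.
Robotics can only go in day 3 to day 5 — holds.
The Econ session must be before the Robotics session — holds.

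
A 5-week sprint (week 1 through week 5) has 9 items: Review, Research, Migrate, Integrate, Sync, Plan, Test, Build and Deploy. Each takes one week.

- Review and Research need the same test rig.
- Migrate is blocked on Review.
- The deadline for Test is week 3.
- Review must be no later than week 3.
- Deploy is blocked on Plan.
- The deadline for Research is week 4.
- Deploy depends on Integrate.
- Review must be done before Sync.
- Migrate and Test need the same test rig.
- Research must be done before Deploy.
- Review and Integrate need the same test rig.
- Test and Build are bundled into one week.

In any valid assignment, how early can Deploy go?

week 2

Precedence pushes Deploy to at least week 2.
Deploy at week 2 is achievable: Deploy=week 2; Sync=week 3; Migrate=week 3; Build=week 1; Research=week 1; Integrate=week 1; Plan=week 1; Test=week 1; Review=week 2.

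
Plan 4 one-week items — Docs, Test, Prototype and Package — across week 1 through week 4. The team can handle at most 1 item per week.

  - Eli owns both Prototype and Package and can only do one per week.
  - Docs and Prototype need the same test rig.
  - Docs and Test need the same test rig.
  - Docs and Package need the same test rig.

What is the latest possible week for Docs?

week 4

Docs at week 4 is achievable: Docs in week 4; Test in week 1; Prototype in week 2; Package in week 3.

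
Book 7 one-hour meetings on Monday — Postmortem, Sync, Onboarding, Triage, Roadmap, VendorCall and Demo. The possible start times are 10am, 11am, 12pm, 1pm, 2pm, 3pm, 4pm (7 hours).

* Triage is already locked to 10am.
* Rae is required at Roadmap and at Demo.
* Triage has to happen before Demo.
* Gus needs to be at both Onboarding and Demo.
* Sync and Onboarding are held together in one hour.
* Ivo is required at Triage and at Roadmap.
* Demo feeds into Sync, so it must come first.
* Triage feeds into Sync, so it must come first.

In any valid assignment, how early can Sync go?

Precedence pushes Sync to at least 12pm.
Sync at 12pm is achievable: Sync=12pm; VendorCall=10am; Demo=11am; Onboarding=12pm; Roadmap=12pm; Postmortem=10am; Triage=10am.

12pm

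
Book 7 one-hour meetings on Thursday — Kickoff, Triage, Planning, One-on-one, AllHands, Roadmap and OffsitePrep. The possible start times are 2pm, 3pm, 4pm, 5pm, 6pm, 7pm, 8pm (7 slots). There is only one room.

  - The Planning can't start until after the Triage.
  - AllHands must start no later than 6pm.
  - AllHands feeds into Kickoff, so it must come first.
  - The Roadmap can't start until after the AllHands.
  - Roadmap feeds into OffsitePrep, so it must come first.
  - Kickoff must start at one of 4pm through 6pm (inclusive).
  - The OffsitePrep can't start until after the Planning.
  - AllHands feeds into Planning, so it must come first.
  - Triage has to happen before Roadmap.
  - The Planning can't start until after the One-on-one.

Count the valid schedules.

Splitting on Kickoff: it can be 4pm (10), 5pm (14), 6pm (14). Listing each branch's schedules as (Triage, Planning, One-on-one, AllHands, Roadmap, OffsitePrep):
Kickoff=4pm: (2pm,6pm,5pm,3pm,7pm,8pm) (2pm,7pm,5pm,3pm,6pm,8pm) (2pm,7pm,6pm,3pm,5pm,8pm) (3pm,6pm,5pm,2pm,7pm,8pm) (3pm,7pm,5pm,2pm,6pm,8pm) (3pm,7pm,6pm,2pm,5pm,8pm) (5pm,6pm,2pm,3pm,7pm,8pm) (5pm,6pm,3pm,2pm,7pm,8pm) (5pm,7pm,2pm,3pm,6pm,8pm) (5pm,7pm,3pm,2pm,6pm,8pm) — 10.
Kickoff=5pm: (2pm,6pm,3pm,4pm,7pm,8pm) (2pm,6pm,4pm,3pm,7pm,8pm) (2pm,7pm,3pm,4pm,6pm,8pm) (2pm,7pm,4pm,3pm,6pm,8pm) (2pm,7pm,6pm,3pm,4pm,8pm) (3pm,6pm,2pm,4pm,7pm,8pm) (3pm,6pm,4pm,2pm,7pm,8pm) (3pm,7pm,2pm,4pm,6pm,8pm) (3pm,7pm,4pm,2pm,6pm,8pm) (3pm,7pm,6pm,2pm,4pm,8pm) (4pm,6pm,2pm,3pm,7pm,8pm) (4pm,6pm,3pm,2pm,7pm,8pm) (4pm,7pm,2pm,3pm,6pm,8pm) (4pm,7pm,3pm,2pm,6pm,8pm) — 14.
Kickoff=6pm: (2pm,5pm,3pm,4pm,7pm,8pm) (2pm,5pm,4pm,3pm,7pm,8pm) (2pm,7pm,3pm,4pm,5pm,8pm) (2pm,7pm,4pm,3pm,5pm,8pm) (2pm,7pm,5pm,3pm,4pm,8pm) (3pm,5pm,2pm,4pm,7pm,8pm) (3pm,5pm,4pm,2pm,7pm,8pm) (3pm,7pm,2pm,4pm,5pm,8pm) (3pm,7pm,4pm,2pm,5pm,8pm) (3pm,7pm,5pm,2pm,4pm,8pm) (4pm,5pm,2pm,3pm,7pm,8pm) (4pm,5pm,3pm,2pm,7pm,8pm) (4pm,7pm,2pm,3pm,5pm,8pm) (4pm,7pm,3pm,2pm,5pm,8pm) — 14.
Summing: 10 + 14 + 14 = 38.

38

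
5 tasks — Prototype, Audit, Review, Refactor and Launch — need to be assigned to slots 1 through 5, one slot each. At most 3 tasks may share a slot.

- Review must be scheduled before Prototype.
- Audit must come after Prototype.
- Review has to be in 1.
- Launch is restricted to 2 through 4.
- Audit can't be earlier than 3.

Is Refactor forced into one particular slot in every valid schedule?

Refactor can be 1 (e.g. Refactor in 1; Audit in 3; Launch in 2; Review in 1; Prototype in 2) or 2 (e.g. Launch=2, Refactor=2, Audit=3, Prototype=2, Review=1).

No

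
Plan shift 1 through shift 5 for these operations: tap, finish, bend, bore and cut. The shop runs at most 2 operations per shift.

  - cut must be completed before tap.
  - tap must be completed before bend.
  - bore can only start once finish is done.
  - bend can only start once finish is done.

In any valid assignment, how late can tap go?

Precedence pushes tap to at least shift 2; downstream work caps tap at shift 4.
tap at shift 4 is achievable: cut in shift 1, bore in shift 2, bend in shift 5, finish in shift 1, tap in shift 4.

shift 4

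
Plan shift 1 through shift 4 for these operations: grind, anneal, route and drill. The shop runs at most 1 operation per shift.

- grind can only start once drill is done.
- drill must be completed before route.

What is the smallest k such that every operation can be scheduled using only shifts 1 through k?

The precedence chain requires at least 2 distinct shifts.
With at most 1 per shift and 4 operations, at least 4 shifts are needed.
4 works (last occupied shift: shift 4): for example anneal in shift 4; grind in shift 2; drill in shift 1; route in shift 3.

4 shifts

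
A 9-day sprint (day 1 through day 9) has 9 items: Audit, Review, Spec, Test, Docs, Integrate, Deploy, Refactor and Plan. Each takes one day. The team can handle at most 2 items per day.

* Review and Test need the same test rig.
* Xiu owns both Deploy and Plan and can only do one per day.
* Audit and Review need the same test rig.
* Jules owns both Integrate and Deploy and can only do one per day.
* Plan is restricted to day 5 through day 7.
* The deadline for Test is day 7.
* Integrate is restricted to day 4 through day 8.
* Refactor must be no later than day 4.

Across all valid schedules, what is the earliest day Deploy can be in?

Deploy at day 1 is achievable: Docs=day 4; Refactor=day 1; Spec=day 3; Test=day 2; Deploy=day 1; Integrate=day 4; Review=day 3; Audit=day 2; Plan=day 5.

day 1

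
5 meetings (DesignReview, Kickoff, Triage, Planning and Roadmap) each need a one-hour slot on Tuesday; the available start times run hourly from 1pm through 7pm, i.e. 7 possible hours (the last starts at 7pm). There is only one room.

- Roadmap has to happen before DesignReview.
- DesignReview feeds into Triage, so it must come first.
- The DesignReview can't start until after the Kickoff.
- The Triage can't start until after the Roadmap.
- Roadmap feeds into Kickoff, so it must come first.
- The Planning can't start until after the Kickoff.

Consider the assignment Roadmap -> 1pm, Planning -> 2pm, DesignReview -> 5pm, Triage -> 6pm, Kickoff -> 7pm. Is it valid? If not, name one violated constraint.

No — it violates: The Planning can't start until after the Kickoff

Roadmap feeds into Kickoff, so it must come first — holds.
Roadmap has to happen before DesignReview — holds.
There is only one room — holds.
DesignReview feeds into Triage, so it must come first — holds.
The DesignReview can't start until after the Kickoff — violated.
The Planning can't start until after the Kickoff — violated.
The Triage can't start until after the Roadmap — holds.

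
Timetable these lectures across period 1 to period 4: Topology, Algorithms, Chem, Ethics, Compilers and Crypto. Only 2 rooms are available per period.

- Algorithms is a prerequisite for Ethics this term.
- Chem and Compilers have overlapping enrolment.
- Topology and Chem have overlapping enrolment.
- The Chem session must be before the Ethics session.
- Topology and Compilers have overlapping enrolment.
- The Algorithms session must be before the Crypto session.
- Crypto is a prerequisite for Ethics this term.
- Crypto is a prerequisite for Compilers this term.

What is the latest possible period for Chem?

Downstream work caps Chem at period 3.
Chem at period 3 is achievable: Topology=period 1; Compilers=period 4; Ethics=period 4; Crypto=period 2; Algorithms=period 1; Chem=period 3.

period 3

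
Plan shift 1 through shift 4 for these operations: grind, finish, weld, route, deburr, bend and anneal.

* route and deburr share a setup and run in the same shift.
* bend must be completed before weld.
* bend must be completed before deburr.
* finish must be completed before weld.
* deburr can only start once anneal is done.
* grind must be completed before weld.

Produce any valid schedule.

anneal=shift 1, route=shift 2, finish=shift 1, grind=shift 1, bend=shift 1, weld=shift 2, deburr=shift 2

Checking: bend(shift 1) before deburr(shift 2); finish(shift 1) before weld(shift 2); grind(shift 1) before weld(shift 2); anneal(shift 1) before deburr(shift 2); bend(shift 1) before weld(shift 2); route = deburr = shift 2.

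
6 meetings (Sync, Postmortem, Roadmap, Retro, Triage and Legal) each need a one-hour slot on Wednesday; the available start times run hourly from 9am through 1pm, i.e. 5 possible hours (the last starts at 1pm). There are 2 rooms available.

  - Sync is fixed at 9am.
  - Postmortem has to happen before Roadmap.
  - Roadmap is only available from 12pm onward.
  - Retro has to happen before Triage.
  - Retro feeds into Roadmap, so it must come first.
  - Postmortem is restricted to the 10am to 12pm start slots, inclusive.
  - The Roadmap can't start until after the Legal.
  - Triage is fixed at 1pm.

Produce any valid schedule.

Roadmap in 12pm; Sync in 9am; Retro in 9am; Triage in 1pm; Postmortem in 10am; Legal in 10am

Checking: Postmortem(10am) before Roadmap(12pm); Legal(10am) before Roadmap(12pm); Retro(9am) before Triage(1pm); Retro(9am) before Roadmap(12pm); Sync=9am in [9am,9am]; Roadmap=12pm in [12pm,1pm]; Postmortem=10am in [10am,12pm]; Triage=1pm in [1pm,1pm]; max 2 per hour (cap 2).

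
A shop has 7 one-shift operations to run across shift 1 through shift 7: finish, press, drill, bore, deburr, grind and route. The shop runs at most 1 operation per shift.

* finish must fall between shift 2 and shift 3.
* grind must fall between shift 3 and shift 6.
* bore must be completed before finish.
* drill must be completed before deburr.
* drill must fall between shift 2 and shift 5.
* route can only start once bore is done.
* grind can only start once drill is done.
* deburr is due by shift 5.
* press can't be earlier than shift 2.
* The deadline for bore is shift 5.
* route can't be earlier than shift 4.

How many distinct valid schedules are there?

18

Splitting on finish: it can be shift 2 (9), shift 3 (9). Listing each branch's schedules as (press, drill, bore, deburr, grind, route) by shift number:
finish=shift 2: (3,4,1,5,6,7) (4,3,1,5,6,7) (5,3,1,4,6,7) (6,3,1,4,5,7) (6,3,1,5,4,7) (7,3,1,4,5,6) (7,3,1,4,6,5) (7,3,1,5,4,6) (7,3,1,5,6,4) — 9.
finish=shift 3: (2,4,1,5,6,7) (4,2,1,5,6,7) (5,2,1,4,6,7) (6,2,1,4,5,7) (6,2,1,5,4,7) (7,2,1,4,5,6) (7,2,1,4,6,5) (7,2,1,5,4,6) (7,2,1,5,6,4) — 9.
Summing: 9 + 9 = 18.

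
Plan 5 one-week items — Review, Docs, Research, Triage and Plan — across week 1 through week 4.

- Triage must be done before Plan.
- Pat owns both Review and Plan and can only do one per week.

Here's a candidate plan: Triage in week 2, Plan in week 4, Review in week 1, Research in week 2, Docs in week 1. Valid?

Valid

Pat owns both Review and Plan and can only do one per week — holds.
Triage must be done before Plan — holds.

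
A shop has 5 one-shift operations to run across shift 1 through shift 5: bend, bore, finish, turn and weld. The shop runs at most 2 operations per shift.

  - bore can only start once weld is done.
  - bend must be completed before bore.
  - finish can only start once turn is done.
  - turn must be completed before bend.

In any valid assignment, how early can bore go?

shift 3

Precedence pushes bore to at least shift 3.
bore at shift 3 is achievable: weld in shift 1, turn in shift 1, bore in shift 3, finish in shift 2, bend in shift 2.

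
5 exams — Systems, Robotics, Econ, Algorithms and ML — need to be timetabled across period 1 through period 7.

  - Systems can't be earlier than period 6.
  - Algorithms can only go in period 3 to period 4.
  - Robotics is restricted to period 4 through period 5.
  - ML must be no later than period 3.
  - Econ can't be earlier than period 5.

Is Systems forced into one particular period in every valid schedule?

No

Systems can be period 6 (e.g. Econ in period 5; ML in period 1; Algorithms in period 3; Robotics in period 4; Systems in period 6) or period 7 (e.g. Econ in period 5, Robotics in period 4, Algorithms in period 3, ML in period 1, Systems in period 7).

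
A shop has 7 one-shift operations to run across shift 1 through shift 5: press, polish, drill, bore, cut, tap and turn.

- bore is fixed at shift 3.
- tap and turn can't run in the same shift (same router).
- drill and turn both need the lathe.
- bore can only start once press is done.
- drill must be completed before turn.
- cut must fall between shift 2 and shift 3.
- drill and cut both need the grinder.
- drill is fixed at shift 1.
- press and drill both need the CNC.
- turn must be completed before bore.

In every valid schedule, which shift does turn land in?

shift 2

drill is fixed at shift 1 and must come before turn, so turn is at least shift 2.
bore is fixed at shift 3 and must come after turn, so turn is at most shift 2.
So turn must be shift 2.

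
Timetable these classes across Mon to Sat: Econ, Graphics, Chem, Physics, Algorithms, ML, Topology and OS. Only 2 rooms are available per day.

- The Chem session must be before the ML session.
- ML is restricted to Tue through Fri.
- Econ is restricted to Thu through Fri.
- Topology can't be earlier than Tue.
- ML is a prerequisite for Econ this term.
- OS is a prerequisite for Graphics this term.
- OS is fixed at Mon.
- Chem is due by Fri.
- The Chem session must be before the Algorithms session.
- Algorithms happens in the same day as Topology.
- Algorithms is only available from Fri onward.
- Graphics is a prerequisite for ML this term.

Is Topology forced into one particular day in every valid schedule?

No

Topology can be Fri (e.g. Physics in Tue, Topology in Fri, OS in Mon, Chem in Mon, ML in Wed, Algorithms in Fri, Graphics in Tue, Econ in Thu) or Sat (e.g. OS in Mon, Chem in Mon, Algorithms in Sat, Econ in Thu, Topology in Sat, ML in Wed, Physics in Tue, Graphics in Tue).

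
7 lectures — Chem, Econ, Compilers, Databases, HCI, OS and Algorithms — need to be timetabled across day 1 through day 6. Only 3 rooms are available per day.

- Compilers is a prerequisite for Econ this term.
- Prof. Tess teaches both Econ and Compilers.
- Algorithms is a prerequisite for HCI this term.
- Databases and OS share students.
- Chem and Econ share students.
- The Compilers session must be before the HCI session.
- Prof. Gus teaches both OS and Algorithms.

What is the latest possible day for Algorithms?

Downstream work caps Algorithms at day 5.
Algorithms at day 5 is achievable: Algorithms -> day 5, OS -> day 2, Chem -> day 1, Econ -> day 2, Databases -> day 1, Compilers -> day 1, HCI -> day 6.

day 5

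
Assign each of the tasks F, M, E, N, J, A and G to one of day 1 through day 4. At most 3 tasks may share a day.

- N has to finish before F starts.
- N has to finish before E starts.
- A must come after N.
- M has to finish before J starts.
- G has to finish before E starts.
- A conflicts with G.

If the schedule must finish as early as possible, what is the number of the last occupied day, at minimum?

3

The precedence chain requires at least 2 distinct days.
With at most 3 per day and 7 tasks, at least 3 days are needed.
3 works (last occupied day: day 3): for example G=day 1, M=day 1, J=day 2, E=day 2, N=day 1, A=day 3, F=day 2.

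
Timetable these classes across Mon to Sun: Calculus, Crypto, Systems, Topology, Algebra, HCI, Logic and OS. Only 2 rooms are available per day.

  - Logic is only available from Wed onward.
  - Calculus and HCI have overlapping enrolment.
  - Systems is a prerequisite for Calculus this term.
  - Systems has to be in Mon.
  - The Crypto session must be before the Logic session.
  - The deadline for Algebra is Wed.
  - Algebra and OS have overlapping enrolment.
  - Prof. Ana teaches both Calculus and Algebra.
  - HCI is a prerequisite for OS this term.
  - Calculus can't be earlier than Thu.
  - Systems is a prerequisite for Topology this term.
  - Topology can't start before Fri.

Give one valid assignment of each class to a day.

Crypto in Tue; OS in Wed; Algebra in Mon; HCI in Tue; Topology in Fri; Logic in Wed; Systems in Mon; Calculus in Thu

Checking: Crypto(Tue) before Logic(Wed); HCI(Tue) before OS(Wed); Systems(Mon) before Topology(Fri); Systems(Mon) before Calculus(Thu); Calculus(Thu) != HCI(Tue); Calculus(Thu) != Algebra(Mon); Algebra(Mon) != OS(Wed); Systems=Mon in [Mon,Mon]; Logic=Wed in [Wed,Sun]; Calculus=Thu in [Thu,Sun]; Algebra=Mon in [Mon,Wed]; Topology=Fri in [Fri,Sun]; max 2 per day (cap 2).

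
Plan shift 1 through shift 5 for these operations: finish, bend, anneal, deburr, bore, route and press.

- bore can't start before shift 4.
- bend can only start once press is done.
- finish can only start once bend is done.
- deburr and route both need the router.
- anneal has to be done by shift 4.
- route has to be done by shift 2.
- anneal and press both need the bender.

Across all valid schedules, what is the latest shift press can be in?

Downstream work caps press at shift 3.
press at shift 3 is achievable: bend in shift 4, route in shift 1, finish in shift 5, deburr in shift 2, bore in shift 4, anneal in shift 1, press in shift 3.

shift 3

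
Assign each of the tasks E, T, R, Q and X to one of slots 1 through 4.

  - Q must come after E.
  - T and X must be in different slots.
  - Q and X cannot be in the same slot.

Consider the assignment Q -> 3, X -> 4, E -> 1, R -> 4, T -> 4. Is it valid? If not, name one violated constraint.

Invalid. T and X must be in different slots.

T and X must be in different slots — violated.
Q and X cannot be in the same slot — holds.
Q must come after E — holds.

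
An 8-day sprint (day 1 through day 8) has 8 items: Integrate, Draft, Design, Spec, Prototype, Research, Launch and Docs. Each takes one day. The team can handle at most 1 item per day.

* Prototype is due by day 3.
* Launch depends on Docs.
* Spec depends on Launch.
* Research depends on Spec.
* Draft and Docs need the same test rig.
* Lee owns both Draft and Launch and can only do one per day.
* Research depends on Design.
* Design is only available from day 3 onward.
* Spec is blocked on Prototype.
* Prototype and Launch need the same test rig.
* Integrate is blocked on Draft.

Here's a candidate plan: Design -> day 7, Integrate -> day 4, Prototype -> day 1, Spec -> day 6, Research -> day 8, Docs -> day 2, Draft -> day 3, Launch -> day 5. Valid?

Valid

Prototype and Launch need the same test rig — holds.
Draft and Docs need the same test rig — holds.
Prototype is due by day 3 — holds.
The team can handle at most 1 item per day — holds.
Research depends on Design — holds.
Spec is blocked on Prototype — holds.
Integrate is blocked on Draft — holds.
Lee owns both Draft and Launch and can only do one per day — holds.
Launch depends on Docs — holds.
Research depends on Spec — holds.
Spec depends on Launch — holds.
Design is only available from day 3 onward — holds.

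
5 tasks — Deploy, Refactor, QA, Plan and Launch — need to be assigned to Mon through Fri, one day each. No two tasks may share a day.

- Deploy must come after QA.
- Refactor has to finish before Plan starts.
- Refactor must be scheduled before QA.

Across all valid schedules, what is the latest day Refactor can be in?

Downstream work caps Refactor at Wed.
Refactor at Tue is achievable: Refactor in Tue, Plan in Fri, Deploy in Thu, Launch in Mon, QA in Wed.
Nothing later works — the capacity limit rule out every day after Tue.

Tue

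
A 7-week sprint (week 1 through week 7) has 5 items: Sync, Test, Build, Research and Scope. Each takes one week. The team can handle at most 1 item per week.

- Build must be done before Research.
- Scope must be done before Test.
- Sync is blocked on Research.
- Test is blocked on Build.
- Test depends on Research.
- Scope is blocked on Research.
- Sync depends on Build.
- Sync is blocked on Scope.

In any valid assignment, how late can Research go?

Precedence pushes Research to at least week 2; downstream work caps Research at week 5.
Research at week 4 is achievable: Scope -> week 5, Sync -> week 6, Build -> week 1, Test -> week 7, Research -> week 4.
Nothing later works — the capacity limit rule out every week after week 4.

week 4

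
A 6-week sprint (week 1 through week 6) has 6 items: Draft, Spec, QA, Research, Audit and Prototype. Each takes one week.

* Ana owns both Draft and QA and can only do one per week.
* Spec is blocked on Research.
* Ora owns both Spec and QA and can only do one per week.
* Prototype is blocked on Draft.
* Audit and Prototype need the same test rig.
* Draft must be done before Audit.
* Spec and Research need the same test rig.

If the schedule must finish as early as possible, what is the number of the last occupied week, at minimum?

The precedence chain requires at least 2 distinct weeks.
Could 2 weeks be enough, i.e. nothing placed later than week 2? No: Audit must come after Draft (at week 1 or later) → {week 2}; Draft must come before Audit (at week 2 or earlier) → {week 1}; Prototype must come after Draft (at week 1 or later) → {week 2}; Prototype can't share with Audit (week 2) → nothing is left.
So 2 weeks is not enough.
3 works (last occupied week: week 3): for example Draft -> week 1, Research -> week 1, QA -> week 3, Audit -> week 2, Prototype -> week 3, Spec -> week 2.

3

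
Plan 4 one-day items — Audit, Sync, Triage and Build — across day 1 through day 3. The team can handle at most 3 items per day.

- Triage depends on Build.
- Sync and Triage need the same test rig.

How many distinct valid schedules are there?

18

Splitting on Audit: it can be day 1 (6), day 2 (6), day 3 (6). Listing each branch's schedules as (Sync, Triage, Build) by day number:
Audit=day 1: (1,2,1) (1,3,1) (1,3,2) (2,3,1) (2,3,2) (3,2,1) — 6.
Audit=day 2: (1,2,1) (1,3,1) (1,3,2) (2,3,1) (2,3,2) (3,2,1) — 6.
Audit=day 3: (1,2,1) (1,3,1) (1,3,2) (2,3,1) (2,3,2) (3,2,1) — 6.
Summing: 6 + 6 + 6 = 18.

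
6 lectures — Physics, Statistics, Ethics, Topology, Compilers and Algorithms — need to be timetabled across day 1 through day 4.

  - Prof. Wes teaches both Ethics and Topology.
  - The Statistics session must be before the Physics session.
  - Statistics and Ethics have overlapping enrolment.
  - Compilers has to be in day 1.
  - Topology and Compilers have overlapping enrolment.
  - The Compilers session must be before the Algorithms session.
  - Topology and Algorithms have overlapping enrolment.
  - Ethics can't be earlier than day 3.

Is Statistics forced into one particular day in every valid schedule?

No

Statistics can be day 1 (e.g. Ethics in day 3; Statistics in day 1; Algorithms in day 2; Topology in day 4; Physics in day 2; Compilers in day 1) or day 2 (e.g. Physics=day 3, Topology=day 4, Algorithms=day 2, Ethics=day 3, Compilers=day 1, Statistics=day 2).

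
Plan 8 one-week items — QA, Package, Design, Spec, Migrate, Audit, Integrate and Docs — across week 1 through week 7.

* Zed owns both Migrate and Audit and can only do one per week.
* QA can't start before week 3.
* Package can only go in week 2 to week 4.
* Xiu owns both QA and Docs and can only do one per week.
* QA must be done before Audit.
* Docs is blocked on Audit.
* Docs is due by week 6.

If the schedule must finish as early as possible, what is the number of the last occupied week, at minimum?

week 5

The precedence chain requires at least 3 distinct weeks.
Propagating the time windows through the other constraints, Docs can't land before week 5, so the schedule must run through at least week 5.
5 works (last occupied week: week 5): for example Spec in week 1; Integrate in week 1; Design in week 1; Audit in week 4; Docs in week 5; Package in week 2; QA in week 3; Migrate in week 1.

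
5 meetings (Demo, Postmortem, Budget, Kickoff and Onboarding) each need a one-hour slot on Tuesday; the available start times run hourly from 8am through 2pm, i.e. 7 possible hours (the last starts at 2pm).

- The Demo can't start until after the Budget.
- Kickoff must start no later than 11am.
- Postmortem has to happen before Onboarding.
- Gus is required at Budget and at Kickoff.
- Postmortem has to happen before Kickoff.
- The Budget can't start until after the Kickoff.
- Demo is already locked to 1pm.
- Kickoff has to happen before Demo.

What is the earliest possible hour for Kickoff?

9am

Precedence pushes Kickoff to at least 9am; Kickoff's own window allows nothing later than 11am.
Kickoff at 9am is achievable: Onboarding -> 9am, Postmortem -> 8am, Kickoff -> 9am, Budget -> 10am, Demo -> 1pm.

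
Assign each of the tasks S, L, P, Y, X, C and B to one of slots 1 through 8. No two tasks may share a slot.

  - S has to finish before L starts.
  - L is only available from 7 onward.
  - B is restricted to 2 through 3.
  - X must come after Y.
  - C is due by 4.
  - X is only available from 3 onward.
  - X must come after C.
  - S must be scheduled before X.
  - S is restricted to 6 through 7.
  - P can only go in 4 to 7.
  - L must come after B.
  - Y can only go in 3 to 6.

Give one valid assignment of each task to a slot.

Y -> 3; X -> 8; P -> 4; C -> 1; L -> 7; S -> 6; B -> 2

Checking: C(1) before X(8); S(6) before L(7); B(2) before L(7); Y(3) before X(8); S(6) before X(8); S=6 in [6,7]; Y=3 in [3,6]; X=8 in [3,8]; C=1 in [1,4]; B=2 in [2,3]; P=4 in [4,7]; L=7 in [7,8]; max 1 per slot (cap 1).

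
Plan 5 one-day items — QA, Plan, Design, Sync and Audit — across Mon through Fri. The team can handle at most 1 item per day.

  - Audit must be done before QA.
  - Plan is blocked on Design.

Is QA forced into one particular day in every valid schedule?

QA can be Tue (e.g. Design=Wed; Sync=Fri; QA=Tue; Audit=Mon; Plan=Thu) or Wed (e.g. Plan=Thu, Audit=Tue, Design=Mon, QA=Wed, Sync=Fri).

No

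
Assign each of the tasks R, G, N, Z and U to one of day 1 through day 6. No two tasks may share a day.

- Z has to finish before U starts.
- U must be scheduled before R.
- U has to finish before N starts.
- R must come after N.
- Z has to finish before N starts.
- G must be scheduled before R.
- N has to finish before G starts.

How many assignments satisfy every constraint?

6

Splitting on R: it can be day 5 (1), day 6 (5). Listing each branch's schedules as (G, N, Z, U) by day number:
R=day 5: (4,3,1,2) — 1.
R=day 6: (4,3,1,2) (5,3,1,2) (5,4,1,2) (5,4,1,3) (5,4,2,3) — 5.
Summing: 1 + 5 = 6.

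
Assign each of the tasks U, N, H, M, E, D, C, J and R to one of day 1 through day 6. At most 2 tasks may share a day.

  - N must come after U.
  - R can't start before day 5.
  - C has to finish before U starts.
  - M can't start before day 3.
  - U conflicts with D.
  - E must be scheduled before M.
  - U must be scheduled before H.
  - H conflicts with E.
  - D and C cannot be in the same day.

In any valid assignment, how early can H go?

day 3

Precedence pushes H to at least day 3.
H at day 3 is achievable: M in day 3, D in day 4, E in day 1, R in day 5, C in day 1, J in day 2, H in day 3, U in day 2, N in day 4.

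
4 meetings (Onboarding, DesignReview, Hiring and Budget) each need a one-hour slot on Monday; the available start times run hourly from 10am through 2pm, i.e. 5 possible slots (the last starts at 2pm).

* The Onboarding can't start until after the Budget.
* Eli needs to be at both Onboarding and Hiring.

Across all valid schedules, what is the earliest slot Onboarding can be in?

Precedence pushes Onboarding to at least 11am.
Onboarding at 11am is achievable: DesignReview=10am, Budget=10am, Onboarding=11am, Hiring=10am.

11am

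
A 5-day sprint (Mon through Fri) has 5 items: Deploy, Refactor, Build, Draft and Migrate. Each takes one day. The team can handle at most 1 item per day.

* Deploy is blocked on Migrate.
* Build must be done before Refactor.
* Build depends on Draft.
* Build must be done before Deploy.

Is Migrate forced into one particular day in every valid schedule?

Migrate can be Mon (e.g. Deploy=Thu, Build=Wed, Refactor=Fri, Migrate=Mon, Draft=Tue) or Tue (e.g. Deploy=Thu; Refactor=Fri; Draft=Mon; Build=Wed; Migrate=Tue).

No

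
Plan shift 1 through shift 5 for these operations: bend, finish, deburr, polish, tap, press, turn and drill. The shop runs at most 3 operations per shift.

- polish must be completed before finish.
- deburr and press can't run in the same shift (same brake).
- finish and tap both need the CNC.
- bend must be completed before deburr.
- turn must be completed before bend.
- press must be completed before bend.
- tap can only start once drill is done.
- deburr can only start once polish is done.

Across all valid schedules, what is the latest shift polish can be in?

shift 4

Downstream work caps polish at shift 4.
polish at shift 4 is achievable: polish -> shift 4, finish -> shift 5, press -> shift 1, tap -> shift 2, turn -> shift 1, drill -> shift 1, bend -> shift 2, deburr -> shift 5.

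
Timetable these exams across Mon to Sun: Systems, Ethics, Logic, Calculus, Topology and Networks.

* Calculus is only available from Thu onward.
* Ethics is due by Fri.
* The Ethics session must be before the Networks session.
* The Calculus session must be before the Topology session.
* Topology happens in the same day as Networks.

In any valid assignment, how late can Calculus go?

Calculus is available from Thu; downstream work caps Calculus at Sat.
Calculus at Sat is achievable: Topology in Sun; Networks in Sun; Systems in Mon; Ethics in Mon; Calculus in Sat; Logic in Mon.

Sat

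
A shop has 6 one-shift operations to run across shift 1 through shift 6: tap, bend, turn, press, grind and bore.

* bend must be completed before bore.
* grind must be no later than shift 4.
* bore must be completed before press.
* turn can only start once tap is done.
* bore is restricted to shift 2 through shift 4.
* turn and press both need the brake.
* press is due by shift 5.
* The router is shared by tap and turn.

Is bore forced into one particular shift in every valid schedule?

No

bore can be shift 2 (e.g. press in shift 3; bend in shift 1; tap in shift 1; bore in shift 2; turn in shift 2; grind in shift 1) or shift 3 (e.g. bore=shift 3; bend=shift 1; turn=shift 2; press=shift 4; tap=shift 1; grind=shift 1).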